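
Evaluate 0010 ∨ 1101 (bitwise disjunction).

OR: 1 when either bit is 1
  0010
| 1101
------
  1111
Decimal: 2 | 13 = 15



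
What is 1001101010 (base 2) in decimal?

Sum of powers of 2 for each 1-bit:
2^1 + 2^3 + 2^5 + 2^6 + 2^9
= 2 + 8 + 32 + 64 + 512
= 618



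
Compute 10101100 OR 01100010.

OR: 1 when either bit is 1
  10101100
| 01100010
----------
  11101110
Decimal: 172 | 98 = 238



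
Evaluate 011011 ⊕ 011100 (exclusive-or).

XOR: 1 when bits differ
  011011
^ 011100
--------
  000111
Decimal: 27 ^ 28 = 7



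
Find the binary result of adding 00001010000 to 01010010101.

Add column by column from the right: bit + bit + carry-in; write the sum mod 2, carry 1 when the sum is 2 or 3.
carry:  00000100000
        00001010000
+       01010010101
-------------------
       001011100101
(the carry out of the leftmost column, 0, becomes the leading bit)
Decimal check:
  00001010000 = 64 + 16 = 80
  01010010101 = 512 + 128 + 16 + 4 + 1 = 661
  80 + 661 = 741, and 001011100101 = 512 + 128 + 64 + 32 + 4 + 1 = 741 ✓



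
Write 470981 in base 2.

Using repeated division by 2:
470981 ÷ 2 = 235490 remainder 1
235490 ÷ 2 = 117745 remainder 0
117745 ÷ 2 = 58872 remainder 1
58872 ÷ 2 = 29436 remainder 0
29436 ÷ 2 = 14718 remainder 0
14718 ÷ 2 = 7359 remainder 0
7359 ÷ 2 = 3679 remainder 1
3679 ÷ 2 = 1839 remainder 1
1839 ÷ 2 = 919 remainder 1
919 ÷ 2 = 459 remainder 1
459 ÷ 2 = 229 remainder 1
229 ÷ 2 = 114 remainder 1
114 ÷ 2 = 57 remainder 0
57 ÷ 2 = 28 remainder 1
28 ÷ 2 = 14 remainder 0
14 ÷ 2 = 7 remainder 0
7 ÷ 2 = 3 remainder 1
3 ÷ 2 = 1 remainder 1
1 ÷ 2 = 0 remainder 1
Reading remainders bottom to top: 1110010111111000101



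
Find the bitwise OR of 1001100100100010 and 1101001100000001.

OR: 1 when either bit is 1
  1001100100100010
| 1101001100000001
------------------
  1101101100100011
Decimal: 39202 | 54017 = 56099



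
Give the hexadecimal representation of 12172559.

Using repeated division by 16 (digits 10–15 are A–F):
12172559 ÷ 16 = 760784 remainder 15 (F)
760784 ÷ 16 = 47549 remainder 0
47549 ÷ 16 = 2971 remainder 13 (D)
2971 ÷ 16 = 185 remainder 11 (B)
185 ÷ 16 = 11 remainder 9
11 ÷ 16 = 0 remainder 11 (B)
Reading remainders bottom to top: B9BD0F



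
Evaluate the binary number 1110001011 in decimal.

Sum of powers of 2 for each 1-bit:
2^0 + 2^1 + 2^3 + 2^7 + 2^8 + 2^9
= 1 + 2 + 8 + 128 + 256 + 512
= 907



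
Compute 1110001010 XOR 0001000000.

XOR: 1 when bits differ
  1110001010
^ 0001000000
------------
  1111001010
Decimal: 906 ^ 64 = 970



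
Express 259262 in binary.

Using repeated division by 2:
259262 ÷ 2 = 129631 remainder 0
129631 ÷ 2 = 64815 remainder 1
64815 ÷ 2 = 32407 remainder 1
32407 ÷ 2 = 16203 remainder 1
16203 ÷ 2 = 8101 remainder 1
8101 ÷ 2 = 4050 remainder 1
4050 ÷ 2 = 2025 remainder 0
2025 ÷ 2 = 1012 remainder 1
1012 ÷ 2 = 506 remainder 0
506 ÷ 2 = 253 remainder 0
253 ÷ 2 = 126 remainder 1
126 ÷ 2 = 63 remainder 0
63 ÷ 2 = 31 remainder 1
31 ÷ 2 = 15 remainder 1
15 ÷ 2 = 7 remainder 1
7 ÷ 2 = 3 remainder 1
3 ÷ 2 = 1 remainder 1
1 ÷ 2 = 0 remainder 1
Reading remainders bottom to top: 111111010010111110



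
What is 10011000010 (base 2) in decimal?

Sum of powers of 2 for each 1-bit:
2^1 + 2^6 + 2^7 + 2^10
= 2 + 64 + 128 + 1024
= 1218



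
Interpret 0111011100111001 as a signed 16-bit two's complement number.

Binary: 0111011100111001
Sign bit: 0 (non-negative)
Read directly as an unsigned value:
0111011100111001 = 16384 + 8192 + 4096 + 1024 + 512 + 256 + 32 + 16 + 8 + 1 = 30521
Value: 30521



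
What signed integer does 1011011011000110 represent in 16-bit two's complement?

Binary: 1011011011000110
Sign bit: 1 (negative)
Invert: 0100100100111001
Add 1:  0100100100111010
Magnitude: 0100100100111010 = 16384 + 2048 + 256 + 32 + 16 + 8 + 2 = 18746
Value: -18746



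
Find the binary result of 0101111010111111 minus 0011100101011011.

Method 1 - Direct subtraction (column by column from the right: bit − bit − borrow-in; if negative, add 2 and borrow 1 from the next column):
borrow: 0100001010000000
        0101111010111111
-       0011100101011011
------------------------
        0010010101100100

Method 2 - Add two's complement:
Two's complement of 0011100101011011: invert → 1100011010100100, add 1 → 1100011010100101
  0101111010111111
+ 1100011010100101
------------------
 10010010101100100  (end carry out of the top bit = 1)
Discarding the end carry: 0010010101100100
Decimal check:
  0101111010111111 = 16384 + 4096 + 2048 + 1024 + 512 + 128 + 32 + 16 + 8 + 4 + 2 + 1 = 24255
  0011100101011011 = 8192 + 4096 + 2048 + 256 + 64 + 16 + 8 + 2 + 1 = 14683
  24255 - 14683 = 9572, and 0010010101100100 = 8192 + 1024 + 256 + 64 + 32 + 4 = 9572 ✓



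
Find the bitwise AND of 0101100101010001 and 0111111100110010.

AND: 1 only when both bits are 1
  0101100101010001
& 0111111100110010
------------------
  0101100100010000
Decimal: 22865 & 32562 = 22800



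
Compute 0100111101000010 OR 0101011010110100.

OR: 1 when either bit is 1
  0100111101000010
| 0101011010110100
------------------
  0101111111110110
Decimal: 20290 | 22196 = 24566



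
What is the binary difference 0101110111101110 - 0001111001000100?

Method 1 - Direct subtraction (column by column from the right: bit − bit − borrow-in; if negative, add 2 and borrow 1 from the next column):
borrow: 0111110000000000
        0101110111101110
-       0001111001000100
------------------------
        0011111110101010

Method 2 - Add two's complement:
Two's complement of 0001111001000100: invert → 1110000110111011, add 1 → 1110000110111100
  0101110111101110
+ 1110000110111100
------------------
 10011111110101010  (end carry out of the top bit = 1)
Discarding the end carry: 0011111110101010
Decimal check:
  0101110111101110 = 16384 + 4096 + 2048 + 1024 + 256 + 128 + 64 + 32 + 8 + 4 + 2 = 24046
  0001111001000100 = 4096 + 2048 + 1024 + 512 + 64 + 4 = 7748
  24046 - 7748 = 16298, and 0011111110101010 = 8192 + 4096 + 2048 + 1024 + 512 + 256 + 128 + 32 + 8 + 2 = 16298 ✓



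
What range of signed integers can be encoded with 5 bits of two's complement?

For 5-bit two's complement:
Minimum: -2^4 = -16
Maximum: 2^4 - 1 = 15



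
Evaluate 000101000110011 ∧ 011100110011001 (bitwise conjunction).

AND: 1 only when both bits are 1
  000101000110011
& 011100110011001
-----------------
  000100000010001
Decimal: 2611 & 14745 = 2065



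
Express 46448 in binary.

Using repeated division by 2:
46448 ÷ 2 = 23224 remainder 0
23224 ÷ 2 = 11612 remainder 0
11612 ÷ 2 = 5806 remainder 0
5806 ÷ 2 = 2903 remainder 0
2903 ÷ 2 = 1451 remainder 1
1451 ÷ 2 = 725 remainder 1
725 ÷ 2 = 362 remainder 1
362 ÷ 2 = 181 remainder 0
181 ÷ 2 = 90 remainder 1
90 ÷ 2 = 45 remainder 0
45 ÷ 2 = 22 remainder 1
22 ÷ 2 = 11 remainder 0
11 ÷ 2 = 5 remainder 1
5 ÷ 2 = 2 remainder 1
2 ÷ 2 = 1 remainder 0
1 ÷ 2 = 0 remainder 1
Reading remainders bottom to top: 1011010101110000



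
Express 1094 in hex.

Using repeated division by 16 (digits 10–15 are A–F):
1094 ÷ 16 = 68 remainder 6
68 ÷ 16 = 4 remainder 4
4 ÷ 16 = 0 remainder 4
Reading remainders bottom to top: 446



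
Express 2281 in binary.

Using repeated division by 2:
2281 ÷ 2 = 1140 remainder 1
1140 ÷ 2 = 570 remainder 0
570 ÷ 2 = 285 remainder 0
285 ÷ 2 = 142 remainder 1
142 ÷ 2 = 71 remainder 0
71 ÷ 2 = 35 remainder 1
35 ÷ 2 = 17 remainder 1
17 ÷ 2 = 8 remainder 1
8 ÷ 2 = 4 remainder 0
4 ÷ 2 = 2 remainder 0
2 ÷ 2 = 1 remainder 0
1 ÷ 2 = 0 remainder 1
Reading remainders bottom to top: 100011101001



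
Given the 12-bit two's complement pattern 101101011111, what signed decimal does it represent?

Binary: 101101011111
Sign bit: 1 (negative)
Invert: 010010100000
Add 1:  010010100001
Magnitude: 010010100001 = 1024 + 128 + 32 + 1 = 1185
Value: -1185



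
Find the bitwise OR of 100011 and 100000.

OR: 1 when either bit is 1
  100011
| 100000
--------
  100011
Decimal: 35 | 32 = 35



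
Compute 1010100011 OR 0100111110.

OR: 1 when either bit is 1
  1010100011
| 0100111110
------------
  1110111111
Decimal: 675 | 318 = 959



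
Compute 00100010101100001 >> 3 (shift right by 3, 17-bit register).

Original: 00100010101100001 (decimal 17761)
Shift right by 3 positions
Drop the 3 low bits; fill with zeros on the left
Result: 00000100010101100 (decimal 2220)
Equivalent: 17761 >> 3 = 17761 ÷ 2^3 = 2220



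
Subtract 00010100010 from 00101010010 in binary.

Method 1 - Direct subtraction (column by column from the right: bit − bit − borrow-in; if negative, add 2 and borrow 1 from the next column):
borrow: 00101000000
        00101010010
-       00010100010
-------------------
        00010110000

Method 2 - Add two's complement:
Two's complement of 00010100010: invert → 11101011101, add 1 → 11101011110
  00101010010
+ 11101011110
-------------
 100010110000  (end carry out of the top bit = 1)
Discarding the end carry: 00010110000
Decimal check:
  00101010010 = 256 + 64 + 16 + 2 = 338
  00010100010 = 128 + 32 + 2 = 162
  338 - 162 = 176, and 00010110000 = 128 + 32 + 16 = 176 ✓



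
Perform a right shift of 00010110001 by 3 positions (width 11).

Original: 00010110001 (decimal 177)
Shift right by 3 positions
Drop the 3 low bits; fill with zeros on the left
Result: 00000010110 (decimal 22)
Equivalent: 177 >> 3 = 177 ÷ 2^3 = 22



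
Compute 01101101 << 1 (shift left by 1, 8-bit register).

Original: 01101101 (decimal 109)
Shift left by 1 position
Append 1 zero on the right
Result: 11011010 (decimal 218)
Equivalent: 109 << 1 = 109 × 2^1 = 218



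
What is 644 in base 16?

Using repeated division by 16 (digits 10–15 are A–F):
644 ÷ 16 = 40 remainder 4
40 ÷ 16 = 2 remainder 8
2 ÷ 16 = 0 remainder 2
Reading remainders bottom to top: 284



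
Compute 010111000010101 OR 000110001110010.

OR: 1 when either bit is 1
  010111000010101
| 000110001110010
-----------------
  010111001110111
Decimal: 11797 | 3186 = 11895



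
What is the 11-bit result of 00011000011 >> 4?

Original: 00011000011 (decimal 195)
Shift right by 4 positions
Drop the 4 low bits; fill with zeros on the left
Result: 00000001100 (decimal 12)
Equivalent: 195 >> 4 = 195 ÷ 2^4 = 12



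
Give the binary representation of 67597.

Using repeated division by 2:
67597 ÷ 2 = 33798 remainder 1
33798 ÷ 2 = 16899 remainder 0
16899 ÷ 2 = 8449 remainder 1
8449 ÷ 2 = 4224 remainder 1
4224 ÷ 2 = 2112 remainder 0
2112 ÷ 2 = 1056 remainder 0
1056 ÷ 2 = 528 remainder 0
528 ÷ 2 = 264 remainder 0
264 ÷ 2 = 132 remainder 0
132 ÷ 2 = 66 remainder 0
66 ÷ 2 = 33 remainder 0
33 ÷ 2 = 16 remainder 1
16 ÷ 2 = 8 remainder 0
8 ÷ 2 = 4 remainder 0
4 ÷ 2 = 2 remainder 0
2 ÷ 2 = 1 remainder 0
1 ÷ 2 = 0 remainder 1
Reading remainders bottom to top: 10000100000001101



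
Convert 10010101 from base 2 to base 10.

Sum of powers of 2 for each 1-bit:
2^0 + 2^2 + 2^4 + 2^7
= 1 + 4 + 16 + 128
= 149



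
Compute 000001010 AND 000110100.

AND: 1 only when both bits are 1
  000001010
& 000110100
-----------
  000000000
Decimal: 10 & 52 = 0



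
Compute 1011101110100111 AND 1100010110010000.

AND: 1 only when both bits are 1
  1011101110100111
& 1100010110010000
------------------
  1000000110000000
Decimal: 48039 & 50576 = 33152



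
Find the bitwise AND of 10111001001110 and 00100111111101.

AND: 1 only when both bits are 1
  10111001001110
& 00100111111101
----------------
  00100001001100
Decimal: 11854 & 2557 = 2124



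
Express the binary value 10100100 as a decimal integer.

Sum of powers of 2 for each 1-bit:
2^2 + 2^5 + 2^7
= 4 + 32 + 128
= 164



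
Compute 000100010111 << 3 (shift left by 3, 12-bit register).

Original: 000100010111 (decimal 279)
Shift left by 3 positions
Append 3 zeros on the right
Result: 100010111000 (decimal 2232)
Equivalent: 279 << 3 = 279 × 2^3 = 2232



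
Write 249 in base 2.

Using repeated division by 2:
249 ÷ 2 = 124 remainder 1
124 ÷ 2 = 62 remainder 0
62 ÷ 2 = 31 remainder 0
31 ÷ 2 = 15 remainder 1
15 ÷ 2 = 7 remainder 1
7 ÷ 2 = 3 remainder 1
3 ÷ 2 = 1 remainder 1
1 ÷ 2 = 0 remainder 1
Reading remainders bottom to top: 11111001



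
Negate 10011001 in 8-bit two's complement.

Original (sign bit 1, negative): 10011001
Step 1 - Invert all bits: 01100110
Step 2 - Add 1: 01100111
Verification: 10011001 + 01100111 = 100000000; discarding the end carry (carry out of the top bit) leaves the 8-bit value 00000000, as required for x + (-x)



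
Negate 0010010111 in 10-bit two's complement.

Original: 0010010111
Step 1 - Invert all bits: 1101101000
Step 2 - Add 1: 1101101001
Verification: 0010010111 + 1101101001 = 10000000000; discarding the end carry (carry out of the top bit) leaves the 10-bit value 0000000000, as required for x + (-x)



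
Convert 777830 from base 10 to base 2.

Using repeated division by 2:
777830 ÷ 2 = 388915 remainder 0
388915 ÷ 2 = 194457 remainder 1
194457 ÷ 2 = 97228 remainder 1
97228 ÷ 2 = 48614 remainder 0
48614 ÷ 2 = 24307 remainder 0
24307 ÷ 2 = 12153 remainder 1
12153 ÷ 2 = 6076 remainder 1
6076 ÷ 2 = 3038 remainder 0
3038 ÷ 2 = 1519 remainder 0
1519 ÷ 2 = 759 remainder 1
759 ÷ 2 = 379 remainder 1
379 ÷ 2 = 189 remainder 1
189 ÷ 2 = 94 remainder 1
94 ÷ 2 = 47 remainder 0
47 ÷ 2 = 23 remainder 1
23 ÷ 2 = 11 remainder 1
11 ÷ 2 = 5 remainder 1
5 ÷ 2 = 2 remainder 1
2 ÷ 2 = 1 remainder 0
1 ÷ 2 = 0 remainder 1
Reading remainders bottom to top: 10111101111001100110



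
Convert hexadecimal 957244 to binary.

Convert each hex digit to 4 bits:
  9 = 1001
  5 = 0101
  7 = 0111
  2 = 0010
  4 = 0100
  4 = 0100
Concatenate: 100101010111001001000100



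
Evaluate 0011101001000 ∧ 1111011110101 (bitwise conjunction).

AND: 1 only when both bits are 1
  0011101001000
& 1111011110101
---------------
  0011001000000
Decimal: 1864 & 7925 = 1600



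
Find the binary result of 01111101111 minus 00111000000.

Method 1 - Direct subtraction (column by column from the right: bit − bit − borrow-in; if negative, add 2 and borrow 1 from the next column):
borrow: 00000000000
        01111101111
-       00111000000
-------------------
        01000101111

Method 2 - Add two's complement:
Two's complement of 00111000000: invert → 11000111111, add 1 → 11001000000
  01111101111
+ 11001000000
-------------
 101000101111  (end carry out of the top bit = 1)
Discarding the end carry: 01000101111
Decimal check:
  01111101111 = 512 + 256 + 128 + 64 + 32 + 8 + 4 + 2 + 1 = 1007
  00111000000 = 256 + 128 + 64 = 448
  1007 - 448 = 559, and 01000101111 = 512 + 32 + 8 + 4 + 2 + 1 = 559 ✓



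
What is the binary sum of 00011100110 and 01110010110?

Add column by column from the right: bit + bit + carry-in; write the sum mod 2, carry 1 when the sum is 2 or 3.
carry:  11100001100
        00011100110
+       01110010110
-------------------
       010001111100
(the carry out of the leftmost column, 0, becomes the leading bit)
Decimal check:
  00011100110 = 128 + 64 + 32 + 4 + 2 = 230
  01110010110 = 512 + 256 + 128 + 16 + 4 + 2 = 918
  230 + 918 = 1148, and 010001111100 = 1024 + 64 + 32 + 16 + 8 + 4 = 1148 ✓



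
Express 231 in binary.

Using repeated division by 2:
231 ÷ 2 = 115 remainder 1
115 ÷ 2 = 57 remainder 1
57 ÷ 2 = 28 remainder 1
28 ÷ 2 = 14 remainder 0
14 ÷ 2 = 7 remainder 0
7 ÷ 2 = 3 remainder 1
3 ÷ 2 = 1 remainder 1
1 ÷ 2 = 0 remainder 1
Reading remainders bottom to top: 11100111



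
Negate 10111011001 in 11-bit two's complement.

Original (sign bit 1, negative): 10111011001
Step 1 - Invert all bits: 01000100110
Step 2 - Add 1: 01000100111
Verification: 10111011001 + 01000100111 = 100000000000; discarding the end carry (carry out of the top bit) leaves the 11-bit value 00000000000, as required for x + (-x)



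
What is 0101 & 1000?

AND: 1 only when both bits are 1
  0101
& 1000
------
  0000
Decimal: 5 & 8 = 0



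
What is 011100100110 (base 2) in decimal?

Sum of powers of 2 for each 1-bit:
2^1 + 2^2 + 2^5 + 2^8 + 2^9 + 2^10
= 2 + 4 + 32 + 256 + 512 + 1024
= 1830



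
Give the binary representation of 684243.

Using repeated division by 2:
684243 ÷ 2 = 342121 remainder 1
342121 ÷ 2 = 171060 remainder 1
171060 ÷ 2 = 85530 remainder 0
85530 ÷ 2 = 42765 remainder 0
42765 ÷ 2 = 21382 remainder 1
21382 ÷ 2 = 10691 remainder 0
10691 ÷ 2 = 5345 remainder 1
5345 ÷ 2 = 2672 remainder 1
2672 ÷ 2 = 1336 remainder 0
1336 ÷ 2 = 668 remainder 0
668 ÷ 2 = 334 remainder 0
334 ÷ 2 = 167 remainder 0
167 ÷ 2 = 83 remainder 1
83 ÷ 2 = 41 remainder 1
41 ÷ 2 = 20 remainder 1
20 ÷ 2 = 10 remainder 0
10 ÷ 2 = 5 remainder 0
5 ÷ 2 = 2 remainder 1
2 ÷ 2 = 1 remainder 0
1 ÷ 2 = 0 remainder 1
Reading remainders bottom to top: 10100111000011010011



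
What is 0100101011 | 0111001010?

OR: 1 when either bit is 1
  0100101011
| 0111001010
------------
  0111101011
Decimal: 299 | 458 = 491



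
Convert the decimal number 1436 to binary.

Using repeated division by 2:
1436 ÷ 2 = 718 remainder 0
718 ÷ 2 = 359 remainder 0
359 ÷ 2 = 179 remainder 1
179 ÷ 2 = 89 remainder 1
89 ÷ 2 = 44 remainder 1
44 ÷ 2 = 22 remainder 0
22 ÷ 2 = 11 remainder 0
11 ÷ 2 = 5 remainder 1
5 ÷ 2 = 2 remainder 1
2 ÷ 2 = 1 remainder 0
1 ÷ 2 = 0 remainder 1
Reading remainders bottom to top: 10110011100



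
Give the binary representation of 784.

Using repeated division by 2:
784 ÷ 2 = 392 remainder 0
392 ÷ 2 = 196 remainder 0
196 ÷ 2 = 98 remainder 0
98 ÷ 2 = 49 remainder 0
49 ÷ 2 = 24 remainder 1
24 ÷ 2 = 12 remainder 0
12 ÷ 2 = 6 remainder 0
6 ÷ 2 = 3 remainder 0
3 ÷ 2 = 1 remainder 1
1 ÷ 2 = 0 remainder 1
Reading remainders bottom to top: 1100010000



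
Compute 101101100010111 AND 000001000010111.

AND: 1 only when both bits are 1
  101101100010111
& 000001000010111
-----------------
  000001000010111
Decimal: 23319 & 535 = 535



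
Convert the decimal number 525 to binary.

Using repeated division by 2:
525 ÷ 2 = 262 remainder 1
262 ÷ 2 = 131 remainder 0
131 ÷ 2 = 65 remainder 1
65 ÷ 2 = 32 remainder 1
32 ÷ 2 = 16 remainder 0
16 ÷ 2 = 8 remainder 0
8 ÷ 2 = 4 remainder 0
4 ÷ 2 = 2 remainder 0
2 ÷ 2 = 1 remainder 0
1 ÷ 2 = 0 remainder 1
Reading remainders bottom to top: 1000001101



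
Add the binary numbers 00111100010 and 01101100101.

Add column by column from the right: bit + bit + carry-in; write the sum mod 2, carry 1 when the sum is 2 or 3.
carry:  11111000000
        00111100010
+       01101100101
-------------------
       010101000111
(the carry out of the leftmost column, 0, becomes the leading bit)
Decimal check:
  00111100010 = 256 + 128 + 64 + 32 + 2 = 482
  01101100101 = 512 + 256 + 64 + 32 + 4 + 1 = 869
  482 + 869 = 1351, and 010101000111 = 1024 + 256 + 64 + 4 + 2 + 1 = 1351 ✓



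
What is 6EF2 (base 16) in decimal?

Expand by place value (powers of 16):
Digit values: E = 14, F = 15
6EF2 = 6 × 16^3 + 14 × 16^2 + 15 × 16^1 + 2 × 16^0
= 6 × 4096 + 14 × 256 + 15 × 16 + 2 × 1
= 24576 + 3584 + 240 + 2
= 28402



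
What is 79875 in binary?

Using repeated division by 2:
79875 ÷ 2 = 39937 remainder 1
39937 ÷ 2 = 19968 remainder 1
19968 ÷ 2 = 9984 remainder 0
9984 ÷ 2 = 4992 remainder 0
4992 ÷ 2 = 2496 remainder 0
2496 ÷ 2 = 1248 remainder 0
1248 ÷ 2 = 624 remainder 0
624 ÷ 2 = 312 remainder 0
312 ÷ 2 = 156 remainder 0
156 ÷ 2 = 78 remainder 0
78 ÷ 2 = 39 remainder 0
39 ÷ 2 = 19 remainder 1
19 ÷ 2 = 9 remainder 1
9 ÷ 2 = 4 remainder 1
4 ÷ 2 = 2 remainder 0
2 ÷ 2 = 1 remainder 0
1 ÷ 2 = 0 remainder 1
Reading remainders bottom to top: 10011100000000011



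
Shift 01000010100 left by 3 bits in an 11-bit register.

Original: 01000010100 (decimal 532)
Shift left by 3 positions
Append 3 zeros on the right and drop the 3 high bits that overflow the 11-bit width
Result: 00010100000 (decimal 160)
Equivalent: 532 << 3 = 532 × 2^3 = 4256, truncated to 11 bits = 160



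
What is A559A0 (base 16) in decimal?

Expand by place value (powers of 16):
Digit values: A = 10
A559A0 = 10 × 16^5 + 5 × 16^4 + 5 × 16^3 + 9 × 16^2 + 10 × 16^1 + 0 × 16^0
= 10 × 1048576 + 5 × 65536 + 5 × 4096 + 9 × 256 + 10 × 16 + 0 × 1
= 10485760 + 327680 + 20480 + 2304 + 160 + 0
= 10836384



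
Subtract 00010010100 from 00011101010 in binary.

Method 1 - Direct subtraction (column by column from the right: bit − bit − borrow-in; if negative, add 2 and borrow 1 from the next column):
borrow: 00000101000
        00011101010
-       00010010100
-------------------
        00001010110

Method 2 - Add two's complement:
Two's complement of 00010010100: invert → 11101101011, add 1 → 11101101100
  00011101010
+ 11101101100
-------------
 100001010110  (end carry out of the top bit = 1)
Discarding the end carry: 00001010110
Decimal check:
  00011101010 = 128 + 64 + 32 + 8 + 2 = 234
  00010010100 = 128 + 16 + 4 = 148
  234 - 148 = 86, and 00001010110 = 64 + 16 + 4 + 2 = 86 ✓



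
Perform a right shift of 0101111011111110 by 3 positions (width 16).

Original: 0101111011111110 (decimal 24318)
Shift right by 3 positions
Drop the 3 low bits; fill with zeros on the left
Result: 0000101111011111 (decimal 3039)
Equivalent: 24318 >> 3 = 24318 ÷ 2^3 = 3039



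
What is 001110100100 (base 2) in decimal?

Sum of powers of 2 for each 1-bit:
2^2 + 2^5 + 2^7 + 2^8 + 2^9
= 4 + 32 + 128 + 256 + 512
= 932



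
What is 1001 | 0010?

OR: 1 when either bit is 1
  1001
| 0010
------
  1011
Decimal: 9 | 2 = 11



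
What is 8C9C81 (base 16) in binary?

Convert each hex digit to 4 bits:
  8 = 1000
  C = 1100
  9 = 1001
  C = 1100
  8 = 1000
  1 = 0001
Concatenate: 100011001001110010000001



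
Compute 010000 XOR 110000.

XOR: 1 when bits differ
  010000
^ 110000
--------
  100000
Decimal: 16 ^ 48 = 32



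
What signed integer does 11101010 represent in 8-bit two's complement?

Binary: 11101010
Sign bit: 1 (negative)
Invert: 00010101
Add 1:  00010110
Magnitude: 00010110 = 16 + 4 + 2 = 22
Value: -22



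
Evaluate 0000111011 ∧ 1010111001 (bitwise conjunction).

AND: 1 only when both bits are 1
  0000111011
& 1010111001
------------
  0000111001
Decimal: 59 & 697 = 57



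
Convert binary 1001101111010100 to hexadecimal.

Group into 4-bit nibbles from right:
  1001 = 9
  1011 = B
  1101 = D
  0100 = 4
Result: 9BD4



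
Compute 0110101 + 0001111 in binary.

Add column by column from the right: bit + bit + carry-in; write the sum mod 2, carry 1 when the sum is 2 or 3.
carry:  1111110
        0110101
+       0001111
---------------
       01000100
(the carry out of the leftmost column, 0, becomes the leading bit)
Decimal check:
  0110101 = 32 + 16 + 4 + 1 = 53
  0001111 = 8 + 4 + 2 + 1 = 15
  53 + 15 = 68, and 01000100 = 64 + 4 = 68 ✓



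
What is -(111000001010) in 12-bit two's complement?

Original (sign bit 1, negative): 111000001010
Step 1 - Invert all bits: 000111110101
Step 2 - Add 1: 000111110110
Verification: 111000001010 + 000111110110 = 1000000000000; discarding the end carry (carry out of the top bit) leaves the 12-bit value 000000000000, as required for x + (-x)



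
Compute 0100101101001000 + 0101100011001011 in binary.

Add column by column from the right: bit + bit + carry-in; write the sum mod 2, carry 1 when the sum is 2 or 3.
carry:  1011011110010000
        0100101101001000
+       0101100011001011
------------------------
       01010010000010011
(the carry out of the leftmost column, 0, becomes the leading bit)
Decimal check:
  0100101101001000 = 16384 + 2048 + 512 + 256 + 64 + 8 = 19272
  0101100011001011 = 16384 + 4096 + 2048 + 128 + 64 + 8 + 2 + 1 = 22731
  19272 + 22731 = 42003, and 01010010000010011 = 32768 + 8192 + 1024 + 16 + 2 + 1 = 42003 ✓



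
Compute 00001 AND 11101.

AND: 1 only when both bits are 1
  00001
& 11101
-------
  00001
Decimal: 1 & 29 = 1



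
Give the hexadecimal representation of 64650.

Using repeated division by 16 (digits 10–15 are A–F):
64650 ÷ 16 = 4040 remainder 10 (A)
4040 ÷ 16 = 252 remainder 8
252 ÷ 16 = 15 remainder 12 (C)
15 ÷ 16 = 0 remainder 15 (F)
Reading remainders bottom to top: FC8A



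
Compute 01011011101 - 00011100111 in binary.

Method 1 - Direct subtraction (column by column from the right: bit − bit − borrow-in; if negative, add 2 and borrow 1 from the next column):
borrow: 01111001100
        01011011101
-       00011100111
-------------------
        00111110110

Method 2 - Add two's complement:
Two's complement of 00011100111: invert → 11100011000, add 1 → 11100011001
  01011011101
+ 11100011001
-------------
 100111110110  (end carry out of the top bit = 1)
Discarding the end carry: 00111110110
Decimal check:
  01011011101 = 512 + 128 + 64 + 16 + 8 + 4 + 1 = 733
  00011100111 = 128 + 64 + 32 + 4 + 2 + 1 = 231
  733 - 231 = 502, and 00111110110 = 256 + 128 + 64 + 32 + 16 + 4 + 2 = 502 ✓



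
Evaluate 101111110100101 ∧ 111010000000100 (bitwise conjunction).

AND: 1 only when both bits are 1
  101111110100101
& 111010000000100
-----------------
  101010000000100
Decimal: 24485 & 29700 = 21508



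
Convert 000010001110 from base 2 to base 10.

Sum of powers of 2 for each 1-bit:
2^1 + 2^2 + 2^3 + 2^7
= 2 + 4 + 8 + 128
= 142



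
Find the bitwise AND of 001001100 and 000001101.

AND: 1 only when both bits are 1
  001001100
& 000001101
-----------
  000001100
Decimal: 76 & 13 = 12



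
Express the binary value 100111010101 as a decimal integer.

Sum of powers of 2 for each 1-bit:
2^0 + 2^2 + 2^4 + 2^6 + 2^7 + 2^8 + 2^11
= 1 + 4 + 16 + 64 + 128 + 256 + 2048
= 2517



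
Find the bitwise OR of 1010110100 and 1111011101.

OR: 1 when either bit is 1
  1010110100
| 1111011101
------------
  1111111101
Decimal: 692 | 989 = 1021



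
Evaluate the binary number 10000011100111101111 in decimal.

Sum of powers of 2 for each 1-bit:
2^0 + 2^1 + 2^2 + 2^3 + 2^5 + 2^6 + 2^7 + 2^8 + 2^11 + 2^12 + 2^13 + 2^19
= 1 + 2 + 4 + 8 + 32 + 64 + 128 + 256 + 2048 + 4096 + 8192 + 524288
= 539119



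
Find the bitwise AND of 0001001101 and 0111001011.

AND: 1 only when both bits are 1
  0001001101
& 0111001011
------------
  0001001001
Decimal: 77 & 459 = 73



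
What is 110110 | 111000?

OR: 1 when either bit is 1
  110110
| 111000
--------
  111110
Decimal: 54 | 56 = 62



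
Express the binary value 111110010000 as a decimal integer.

Sum of powers of 2 for each 1-bit:
2^4 + 2^7 + 2^8 + 2^9 + 2^10 + 2^11
= 16 + 128 + 256 + 512 + 1024 + 2048
= 3984



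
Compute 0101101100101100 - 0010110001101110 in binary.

Method 1 - Direct subtraction (column by column from the right: bit − bit − borrow-in; if negative, add 2 and borrow 1 from the next column):
borrow: 0101100111111100
        0101101100101100
-       0010110001101110
------------------------
        0010111010111110

Method 2 - Add two's complement:
Two's complement of 0010110001101110: invert → 1101001110010001, add 1 → 1101001110010010
  0101101100101100
+ 1101001110010010
------------------
 10010111010111110  (end carry out of the top bit = 1)
Discarding the end carry: 0010111010111110
Decimal check:
  0101101100101100 = 16384 + 4096 + 2048 + 512 + 256 + 32 + 8 + 4 = 23340
  0010110001101110 = 8192 + 2048 + 1024 + 64 + 32 + 8 + 4 + 2 = 11374
  23340 - 11374 = 11966, and 0010111010111110 = 8192 + 2048 + 1024 + 512 + 128 + 32 + 16 + 8 + 4 + 2 = 11966 ✓



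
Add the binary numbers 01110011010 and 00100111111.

Add column by column from the right: bit + bit + carry-in; write the sum mod 2, carry 1 when the sum is 2 or 3.
carry:  11001111100
        01110011010
+       00100111111
-------------------
       010011011001
(the carry out of the leftmost column, 0, becomes the leading bit)
Decimal check:
  01110011010 = 512 + 256 + 128 + 16 + 8 + 2 = 922
  00100111111 = 256 + 32 + 16 + 8 + 4 + 2 + 1 = 319
  922 + 319 = 1241, and 010011011001 = 1024 + 128 + 64 + 16 + 8 + 1 = 1241 ✓



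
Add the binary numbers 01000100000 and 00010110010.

Add column by column from the right: bit + bit + carry-in; write the sum mod 2, carry 1 when the sum is 2 or 3.
carry:  00001000000
        01000100000
+       00010110010
-------------------
       001011010010
(the carry out of the leftmost column, 0, becomes the leading bit)
Decimal check:
  01000100000 = 512 + 32 = 544
  00010110010 = 128 + 32 + 16 + 2 = 178
  544 + 178 = 722, and 001011010010 = 512 + 128 + 64 + 16 + 2 = 722 ✓



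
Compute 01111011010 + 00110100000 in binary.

Add column by column from the right: bit + bit + carry-in; write the sum mod 2, carry 1 when the sum is 2 or 3.
carry:  11100000000
        01111011010
+       00110100000
-------------------
       010101111010
(the carry out of the leftmost column, 0, becomes the leading bit)
Decimal check:
  01111011010 = 512 + 256 + 128 + 64 + 16 + 8 + 2 = 986
  00110100000 = 256 + 128 + 32 = 416
  986 + 416 = 1402, and 010101111010 = 1024 + 256 + 64 + 32 + 16 + 8 + 2 = 1402 ✓



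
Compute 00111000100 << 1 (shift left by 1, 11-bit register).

Original: 00111000100 (decimal 452)
Shift left by 1 position
Append 1 zero on the right
Result: 01110001000 (decimal 904)
Equivalent: 452 << 1 = 452 × 2^1 = 904



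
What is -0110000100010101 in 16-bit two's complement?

Original: 0110000100010101
Step 1 - Invert all bits: 1001111011101010
Step 2 - Add 1: 1001111011101011
Verification: 0110000100010101 + 1001111011101011 = 10000000000000000; discarding the end carry (carry out of the top bit) leaves the 16-bit value 0000000000000000, as required for x + (-x)



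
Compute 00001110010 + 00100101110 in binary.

Add column by column from the right: bit + bit + carry-in; write the sum mod 2, carry 1 when the sum is 2 or 3.
carry:  00011111100
        00001110010
+       00100101110
-------------------
       000110100000
(the carry out of the leftmost column, 0, becomes the leading bit)
Decimal check:
  00001110010 = 64 + 32 + 16 + 2 = 114
  00100101110 = 256 + 32 + 8 + 4 + 2 = 302
  114 + 302 = 416, and 000110100000 = 256 + 128 + 32 = 416 ✓



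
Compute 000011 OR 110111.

OR: 1 when either bit is 1
  000011
| 110111
--------
  110111
Decimal: 3 | 55 = 55



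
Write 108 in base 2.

Using repeated division by 2:
108 ÷ 2 = 54 remainder 0
54 ÷ 2 = 27 remainder 0
27 ÷ 2 = 13 remainder 1
13 ÷ 2 = 6 remainder 1
6 ÷ 2 = 3 remainder 0
3 ÷ 2 = 1 remainder 1
1 ÷ 2 = 0 remainder 1
Reading remainders bottom to top: 1101100



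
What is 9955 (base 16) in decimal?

Expand by place value (powers of 16):
9955 = 9 × 16^3 + 9 × 16^2 + 5 × 16^1 + 5 × 16^0
= 9 × 4096 + 9 × 256 + 5 × 16 + 5 × 1
= 36864 + 2304 + 80 + 5
= 39253



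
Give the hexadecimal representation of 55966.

Using repeated division by 16 (digits 10–15 are A–F):
55966 ÷ 16 = 3497 remainder 14 (E)
3497 ÷ 16 = 218 remainder 9
218 ÷ 16 = 13 remainder 10 (A)
13 ÷ 16 = 0 remainder 13 (D)
Reading remainders bottom to top: DA9E



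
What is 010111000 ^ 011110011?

XOR: 1 when bits differ
  010111000
^ 011110011
-----------
  001001011
Decimal: 184 ^ 243 = 75



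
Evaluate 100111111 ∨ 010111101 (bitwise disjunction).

OR: 1 when either bit is 1
  100111111
| 010111101
-----------
  110111111
Decimal: 319 | 189 = 447



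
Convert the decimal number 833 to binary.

Using repeated division by 2:
833 ÷ 2 = 416 remainder 1
416 ÷ 2 = 208 remainder 0
208 ÷ 2 = 104 remainder 0
104 ÷ 2 = 52 remainder 0
52 ÷ 2 = 26 remainder 0
26 ÷ 2 = 13 remainder 0
13 ÷ 2 = 6 remainder 1
6 ÷ 2 = 3 remainder 0
3 ÷ 2 = 1 remainder 1
1 ÷ 2 = 0 remainder 1
Reading remainders bottom to top: 1101000001



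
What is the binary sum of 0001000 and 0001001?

Add column by column from the right: bit + bit + carry-in; write the sum mod 2, carry 1 when the sum is 2 or 3.
carry:  0010000
        0001000
+       0001001
---------------
       00010001
(the carry out of the leftmost column, 0, becomes the leading bit)
Decimal check:
  0001000 = 8
  0001001 = 8 + 1 = 9
  8 + 9 = 17, and 00010001 = 16 + 1 = 17 ✓



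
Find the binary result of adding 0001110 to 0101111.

Add column by column from the right: bit + bit + carry-in; write the sum mod 2, carry 1 when the sum is 2 or 3.
carry:  0011100
        0001110
+       0101111
---------------
       00111101
(the carry out of the leftmost column, 0, becomes the leading bit)
Decimal check:
  0001110 = 8 + 4 + 2 = 14
  0101111 = 32 + 8 + 4 + 2 + 1 = 47
  14 + 47 = 61, and 00111101 = 32 + 16 + 8 + 4 + 1 = 61 ✓



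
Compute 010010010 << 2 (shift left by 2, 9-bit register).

Original: 010010010 (decimal 146)
Shift left by 2 positions
Append 2 zeros on the right and drop the 2 high bits that overflow the 9-bit width
Result: 001001000 (decimal 72)
Equivalent: 146 << 2 = 146 × 2^2 = 584, truncated to 9 bits = 72



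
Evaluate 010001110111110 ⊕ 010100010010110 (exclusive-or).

XOR: 1 when bits differ
  010001110111110
^ 010100010010110
-----------------
  000101100101000
Decimal: 9150 ^ 10390 = 2856



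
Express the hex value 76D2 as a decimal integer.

Expand by place value (powers of 16):
Digit values: D = 13
76D2 = 7 × 16^3 + 6 × 16^2 + 13 × 16^1 + 2 × 16^0
= 7 × 4096 + 6 × 256 + 13 × 16 + 2 × 1
= 28672 + 1536 + 208 + 2
= 30418



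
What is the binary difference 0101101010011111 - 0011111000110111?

Method 1 - Direct subtraction (column by column from the right: bit − bit − borrow-in; if negative, add 2 and borrow 1 from the next column):
borrow: 0111100011000000
        0101101010011111
-       0011111000110111
------------------------
        0001110001101000

Method 2 - Add two's complement:
Two's complement of 0011111000110111: invert → 1100000111001000, add 1 → 1100000111001001
  0101101010011111
+ 1100000111001001
------------------
 10001110001101000  (end carry out of the top bit = 1)
Discarding the end carry: 0001110001101000
Decimal check:
  0101101010011111 = 16384 + 4096 + 2048 + 512 + 128 + 16 + 8 + 4 + 2 + 1 = 23199
  0011111000110111 = 8192 + 4096 + 2048 + 1024 + 512 + 32 + 16 + 4 + 2 + 1 = 15927
  23199 - 15927 = 7272, and 0001110001101000 = 4096 + 2048 + 1024 + 64 + 32 + 8 = 7272 ✓



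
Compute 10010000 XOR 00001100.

XOR: 1 when bits differ
  10010000
^ 00001100
----------
  10011100
Decimal: 144 ^ 12 = 156



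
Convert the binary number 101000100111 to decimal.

Sum of powers of 2 for each 1-bit:
2^0 + 2^1 + 2^2 + 2^5 + 2^9 + 2^11
= 1 + 2 + 4 + 32 + 512 + 2048
= 2599



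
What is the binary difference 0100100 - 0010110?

Method 1 - Direct subtraction (column by column from the right: bit − bit − borrow-in; if negative, add 2 and borrow 1 from the next column):
borrow: 0111100
        0100100
-       0010110
---------------
        0001110

Method 2 - Add two's complement:
Two's complement of 0010110: invert → 1101001, add 1 → 1101010
  0100100
+ 1101010
---------
 10001110  (end carry out of the top bit = 1)
Discarding the end carry: 0001110
Decimal check:
  0100100 = 32 + 4 = 36
  0010110 = 16 + 4 + 2 = 22
  36 - 22 = 14, and 0001110 = 8 + 4 + 2 = 14 ✓



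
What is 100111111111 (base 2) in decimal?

Sum of powers of 2 for each 1-bit:
2^0 + 2^1 + 2^2 + 2^3 + 2^4 + 2^5 + 2^6 + 2^7 + 2^8 + 2^11
= 1 + 2 + 4 + 8 + 16 + 32 + 64 + 128 + 256 + 2048
= 2559



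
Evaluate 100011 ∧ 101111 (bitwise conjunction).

AND: 1 only when both bits are 1
  100011
& 101111
--------
  100011
Decimal: 35 & 47 = 35



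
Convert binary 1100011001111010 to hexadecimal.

Group into 4-bit nibbles from right:
  1100 = C
  0110 = 6
  0111 = 7
  1010 = A
Result: C67A



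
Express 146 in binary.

Using repeated division by 2:
146 ÷ 2 = 73 remainder 0
73 ÷ 2 = 36 remainder 1
36 ÷ 2 = 18 remainder 0
18 ÷ 2 = 9 remainder 0
9 ÷ 2 = 4 remainder 1
4 ÷ 2 = 2 remainder 0
2 ÷ 2 = 1 remainder 0
1 ÷ 2 = 0 remainder 1
Reading remainders bottom to top: 10010010



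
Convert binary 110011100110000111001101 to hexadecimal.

Group into 4-bit nibbles from right:
  1100 = C
  1110 = E
  0110 = 6
  0001 = 1
  1100 = C
  1101 = D
Result: CE61CD



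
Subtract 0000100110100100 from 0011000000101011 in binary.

Method 1 - Direct subtraction (column by column from the right: bit − bit − borrow-in; if negative, add 2 and borrow 1 from the next column):
borrow: 0001111100001000
        0011000000101011
-       0000100110100100
------------------------
        0010011010000111

Method 2 - Add two's complement:
Two's complement of 0000100110100100: invert → 1111011001011011, add 1 → 1111011001011100
  0011000000101011
+ 1111011001011100
------------------
 10010011010000111  (end carry out of the top bit = 1)
Discarding the end carry: 0010011010000111
Decimal check:
  0011000000101011 = 8192 + 4096 + 32 + 8 + 2 + 1 = 12331
  0000100110100100 = 2048 + 256 + 128 + 32 + 4 = 2468
  12331 - 2468 = 9863, and 0010011010000111 = 8192 + 1024 + 512 + 128 + 4 + 2 + 1 = 9863 ✓



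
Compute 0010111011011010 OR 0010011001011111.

OR: 1 when either bit is 1
  0010111011011010
| 0010011001011111
------------------
  0010111011011111
Decimal: 11994 | 9823 = 11999



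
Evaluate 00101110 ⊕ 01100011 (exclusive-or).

XOR: 1 when bits differ
  00101110
^ 01100011
----------
  01001101
Decimal: 46 ^ 99 = 77



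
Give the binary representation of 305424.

Using repeated division by 2:
305424 ÷ 2 = 152712 remainder 0
152712 ÷ 2 = 76356 remainder 0
76356 ÷ 2 = 38178 remainder 0
38178 ÷ 2 = 19089 remainder 0
19089 ÷ 2 = 9544 remainder 1
9544 ÷ 2 = 4772 remainder 0
4772 ÷ 2 = 2386 remainder 0
2386 ÷ 2 = 1193 remainder 0
1193 ÷ 2 = 596 remainder 1
596 ÷ 2 = 298 remainder 0
298 ÷ 2 = 149 remainder 0
149 ÷ 2 = 74 remainder 1
74 ÷ 2 = 37 remainder 0
37 ÷ 2 = 18 remainder 1
18 ÷ 2 = 9 remainder 0
9 ÷ 2 = 4 remainder 1
4 ÷ 2 = 2 remainder 0
2 ÷ 2 = 1 remainder 0
1 ÷ 2 = 0 remainder 1
Reading remainders bottom to top: 1001010100100010000



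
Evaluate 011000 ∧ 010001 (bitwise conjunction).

AND: 1 only when both bits are 1
  011000
& 010001
--------
  010000
Decimal: 24 & 17 = 16



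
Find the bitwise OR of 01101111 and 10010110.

OR: 1 when either bit is 1
  01101111
| 10010110
----------
  11111111
Decimal: 111 | 150 = 255



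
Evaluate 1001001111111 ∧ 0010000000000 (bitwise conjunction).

AND: 1 only when both bits are 1
  1001001111111
& 0010000000000
---------------
  0000000000000
Decimal: 4735 & 1024 = 0



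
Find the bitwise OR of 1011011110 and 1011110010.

OR: 1 when either bit is 1
  1011011110
| 1011110010
------------
  1011111110
Decimal: 734 | 754 = 766



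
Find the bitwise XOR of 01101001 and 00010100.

XOR: 1 when bits differ
  01101001
^ 00010100
----------
  01111101
Decimal: 105 ^ 20 = 125



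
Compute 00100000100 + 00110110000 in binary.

Add column by column from the right: bit + bit + carry-in; write the sum mod 2, carry 1 when the sum is 2 or 3.
carry:  01000000000
        00100000100
+       00110110000
-------------------
       001010110100
(the carry out of the leftmost column, 0, becomes the leading bit)
Decimal check:
  00100000100 = 256 + 4 = 260
  00110110000 = 256 + 128 + 32 + 16 = 432
  260 + 432 = 692, and 001010110100 = 512 + 128 + 32 + 16 + 4 = 692 ✓



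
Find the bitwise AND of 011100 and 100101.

AND: 1 only when both bits are 1
  011100
& 100101
--------
  000100
Decimal: 28 & 37 = 4



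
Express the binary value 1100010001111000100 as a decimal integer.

Sum of powers of 2 for each 1-bit:
2^2 + 2^6 + 2^7 + 2^8 + 2^9 + 2^13 + 2^17 + 2^18
= 4 + 64 + 128 + 256 + 512 + 8192 + 131072 + 262144
= 402372



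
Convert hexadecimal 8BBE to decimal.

Expand by place value (powers of 16):
Digit values: B = 11, E = 14
8BBE = 8 × 16^3 + 11 × 16^2 + 11 × 16^1 + 14 × 16^0
= 8 × 4096 + 11 × 256 + 11 × 16 + 14 × 1
= 32768 + 2816 + 176 + 14
= 35774

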